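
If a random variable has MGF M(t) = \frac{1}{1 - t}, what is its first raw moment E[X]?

To find E[X], compute M^(1)(0):
M^(1)(t) = \frac{1}{\left(1 - t\right)^{2}}
M^(1)(0) = 1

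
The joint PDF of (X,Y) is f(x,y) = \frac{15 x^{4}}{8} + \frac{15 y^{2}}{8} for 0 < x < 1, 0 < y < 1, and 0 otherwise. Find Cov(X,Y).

E[XY] = ∫∫ xy × f(x,y) dx dy = \frac{25}{64}
E[X] = \frac{5}{8}
E[Y] = \frac{21}{32}
Cov(X,Y) = E[XY] - E[X]E[Y] = - \frac{5}{256}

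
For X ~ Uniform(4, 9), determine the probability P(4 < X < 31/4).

P(4 < X < 31/4) = ∫_{4}^{31/4} f(x) dx
where f(x) = \frac{1}{5}
= \frac{3}{4}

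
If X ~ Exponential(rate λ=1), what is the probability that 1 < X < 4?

P(1 < X < 4) = ∫_{1}^{4} f(x) dx
where f(x) = e^{- x}
= - \frac{1 - e^{3}}{e^{4}}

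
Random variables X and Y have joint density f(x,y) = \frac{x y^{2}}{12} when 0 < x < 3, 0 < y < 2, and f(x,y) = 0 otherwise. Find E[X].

f_X(x) = ∫_0^2 \frac{x y^{2}}{12} dy = \frac{2 x}{9}
E[X] = ∫_0^3 x × (\frac{2 x}{9}) dx = 2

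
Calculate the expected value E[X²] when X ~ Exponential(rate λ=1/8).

Using the identity E[X²] = Var(X) + (E[X])²:
E[X] = 8
Var(X) = 64
E[X²] = 64 + (8)²
= 128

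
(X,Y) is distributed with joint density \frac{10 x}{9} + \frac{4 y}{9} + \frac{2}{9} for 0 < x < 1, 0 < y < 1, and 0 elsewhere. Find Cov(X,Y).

E[XY] = ∫∫ xy × f(x,y) dx dy = \frac{17}{54}
E[X] = \frac{16}{27}
E[Y] = \frac{29}{54}
Cov(X,Y) = E[XY] - E[X]E[Y] = - \frac{5}{1458}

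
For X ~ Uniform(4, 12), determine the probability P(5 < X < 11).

P(5 < X < 11) = ∫_{5}^{11} f(x) dx
where f(x) = \frac{1}{8}
= \frac{3}{4}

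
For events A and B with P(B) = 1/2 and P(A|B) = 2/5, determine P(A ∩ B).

By definition, P(A|B) = P(A ∩ B) / P(B)
So P(A ∩ B) = P(A|B) × P(B)
= 2/5 × 1/2
= 1/5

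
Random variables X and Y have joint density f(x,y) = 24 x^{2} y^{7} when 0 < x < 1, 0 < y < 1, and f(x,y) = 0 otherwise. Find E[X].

E[X] = ∫_0^1 ∫_0^1 x × f(x,y) dy dx
= ∫_0^1 ∫_0^1 x × (24 x^{2} y^{7}) dy dx
= \frac{3}{4}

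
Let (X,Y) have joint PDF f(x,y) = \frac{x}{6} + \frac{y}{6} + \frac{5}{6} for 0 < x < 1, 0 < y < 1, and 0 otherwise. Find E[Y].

E[Y] = ∫_0^1 ∫_0^1 y × f(x,y) dx dy
= \frac{37}{72}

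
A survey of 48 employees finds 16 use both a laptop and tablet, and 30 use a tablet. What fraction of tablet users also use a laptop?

P(A ∩ B) = 16/48 = 1/3
P(B) = 30/48 = 5/8
P(A|B) = P(A ∩ B) / P(B) = (1/3) / (5/8) = 8/15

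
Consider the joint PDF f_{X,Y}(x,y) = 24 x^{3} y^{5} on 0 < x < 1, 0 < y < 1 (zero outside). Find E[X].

E[X] = ∫_0^1 ∫_0^1 x × f(x,y) dy dx
= ∫_0^1 ∫_0^1 x × (24 x^{3} y^{5}) dy dx
= \frac{4}{5}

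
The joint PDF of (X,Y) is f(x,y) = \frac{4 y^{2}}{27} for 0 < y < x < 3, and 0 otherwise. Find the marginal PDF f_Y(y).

f_Y(y) = ∫_y^3 \frac{4 y^{2}}{27} dx = \frac{4 y^{2} \left(3 - y\right)}{27}
for 0 < y < 3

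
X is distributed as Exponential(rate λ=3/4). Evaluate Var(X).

For X ~ Exponential(rate λ=3/4):
Var(X) = \frac{16}{9}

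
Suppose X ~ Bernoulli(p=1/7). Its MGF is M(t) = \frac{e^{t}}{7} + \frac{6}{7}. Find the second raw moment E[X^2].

To find E[X^2], compute M^(2)(0):
M^(1)(t) = \frac{e^{t}}{7}
M^(2)(t) = \frac{e^{t}}{7}
M^(2)(0) = \frac{1}{7}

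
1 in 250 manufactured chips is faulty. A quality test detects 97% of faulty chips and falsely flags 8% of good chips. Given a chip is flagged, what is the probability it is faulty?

Let D = the rare event, + = positive/flagged.
P(D) = 1/250
P(+|D) = 97/100
P(+|D') = 8/100 = 2/25
P(+) = P(+|D)P(D) + P(+|D')P(D')
     = \frac{97}{100} × \frac{1}{250} + \frac{2}{25} × \frac{249}{250}
     = \frac{2089}{25000}
P(D|+) = P(+|D)P(D)/P(+) = \frac{97}{2089}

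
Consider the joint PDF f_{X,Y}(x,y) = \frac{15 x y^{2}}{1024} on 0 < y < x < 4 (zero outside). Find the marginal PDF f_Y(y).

f_Y(y) = ∫_y^4 \frac{15 x y^{2}}{1024} dx = \frac{15 y^{2} \left(16 - y^{2}\right)}{2048}
for 0 < y < 4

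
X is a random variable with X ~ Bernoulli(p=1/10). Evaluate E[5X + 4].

For X ~ Bernoulli(p=1/10):
E[X] = \frac{1}{10}
E[5X + 4] = 5 × E[X] + 4 = \frac{9}{2}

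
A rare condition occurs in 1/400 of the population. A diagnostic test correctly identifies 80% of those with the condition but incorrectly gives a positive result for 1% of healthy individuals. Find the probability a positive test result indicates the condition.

Let D = the rare event, + = positive/flagged.
P(D) = 1/400
P(+|D) = 80/100 = 4/5
P(+|D') = 1/100
P(+) = P(+|D)P(D) + P(+|D')P(D')
     = \frac{4}{5} × \frac{1}{400} + \frac{1}{100} × \frac{399}{400}
     = \frac{479}{40000}
P(D|+) = P(+|D)P(D)/P(+) = \frac{80}{479}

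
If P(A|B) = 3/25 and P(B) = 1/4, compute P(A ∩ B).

By definition, P(A|B) = P(A ∩ B) / P(B)
So P(A ∩ B) = P(A|B) × P(B)
= 3/25 × 1/4
= 3/100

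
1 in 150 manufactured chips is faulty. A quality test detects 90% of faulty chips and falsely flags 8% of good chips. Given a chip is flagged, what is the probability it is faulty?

Let D = the rare event, + = positive/flagged.
P(D) = 1/150
P(+|D) = 90/100 = 9/10
P(+|D') = 8/100 = 2/25
P(+) = P(+|D)P(D) + P(+|D')P(D')
     = \frac{9}{10} × \frac{1}{150} + \frac{2}{25} × \frac{149}{150}
     = \frac{641}{7500}
P(D|+) = P(+|D)P(D)/P(+) = \frac{45}{641}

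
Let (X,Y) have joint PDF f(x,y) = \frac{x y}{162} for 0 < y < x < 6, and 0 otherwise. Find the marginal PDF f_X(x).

f_X(x) = ∫_0^x \frac{x y}{162} dy = \frac{x^{3}}{324}
for 0 < x < 6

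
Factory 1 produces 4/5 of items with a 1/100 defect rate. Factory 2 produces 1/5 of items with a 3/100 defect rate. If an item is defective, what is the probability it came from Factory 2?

Using Bayes' theorem:
P(F1) = 4/5, P(D|F1) = 1/100
P(F2) = 1/5, P(D|F2) = 3/100
P(D) = P(D|F1)P(F1) + P(D|F2)P(F2)
     = \frac{7}{500}
P(F2|D) = P(D|F2)P(F2) / P(D)
= \frac{3}{7}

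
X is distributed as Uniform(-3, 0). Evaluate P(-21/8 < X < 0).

P(-21/8 < X < 0) = ∫_{-21/8}^{0} f(x) dx
where f(x) = \frac{1}{3}
= \frac{7}{8}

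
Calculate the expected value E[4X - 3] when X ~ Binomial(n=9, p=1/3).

For X ~ Binomial(n=9, p=1/3):
E[X] = 3
E[4X - 3] = 4 × E[X] - 3 = 9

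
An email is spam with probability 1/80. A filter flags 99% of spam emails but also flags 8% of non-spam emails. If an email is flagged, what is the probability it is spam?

Let D = the rare event, + = positive/flagged.
P(D) = 1/80
P(+|D) = 99/100
P(+|D') = 8/100 = 2/25
P(+) = P(+|D)P(D) + P(+|D')P(D')
     = \frac{99}{100} × \frac{1}{80} + \frac{2}{25} × \frac{79}{80}
     = \frac{731}{8000}
P(D|+) = P(+|D)P(D)/P(+) = \frac{99}{731}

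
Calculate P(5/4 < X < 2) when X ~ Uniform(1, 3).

P(5/4 < X < 2) = ∫_{5/4}^{2} f(x) dx
where f(x) = \frac{1}{2}
= \frac{3}{8}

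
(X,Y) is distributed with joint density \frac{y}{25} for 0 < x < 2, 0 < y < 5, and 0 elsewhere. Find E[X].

f_X(x) = ∫_0^5 \frac{y}{25} dy = \frac{1}{2}
E[X] = ∫_0^2 x × (\frac{1}{2}) dx = 1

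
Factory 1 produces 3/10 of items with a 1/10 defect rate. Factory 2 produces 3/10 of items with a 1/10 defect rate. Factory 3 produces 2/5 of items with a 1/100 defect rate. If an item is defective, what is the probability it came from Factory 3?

Using Bayes' theorem:
P(F1) = 3/10, P(D|F1) = 1/10
P(F2) = 3/10, P(D|F2) = 1/10
P(F3) = 2/5, P(D|F3) = 1/100
P(D) = P(D|F1)P(F1) + P(D|F2)P(F2) + P(D|F3)P(F3)
     = \frac{8}{125}
P(F3|D) = P(D|F3)P(F3) / P(D)
= \frac{1}{16}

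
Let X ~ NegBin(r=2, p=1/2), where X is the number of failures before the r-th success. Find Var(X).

For X ~ NegBin(r=2, p=1/2), where X is the number of failures before the r-th success:
Var(X) = 4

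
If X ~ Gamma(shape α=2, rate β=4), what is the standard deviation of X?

For X ~ Gamma(shape α=2, rate β=4):
Var(X) = \frac{1}{8}
SD(X) = √(Var(X)) = √(\frac{1}{8}) = \frac{\sqrt{2}}{4}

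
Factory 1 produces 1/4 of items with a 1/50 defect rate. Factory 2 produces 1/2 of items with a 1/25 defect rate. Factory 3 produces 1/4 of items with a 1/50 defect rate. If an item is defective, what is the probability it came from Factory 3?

Using Bayes' theorem:
P(F1) = 1/4, P(D|F1) = 1/50
P(F2) = 1/2, P(D|F2) = 1/25
P(F3) = 1/4, P(D|F3) = 1/50
P(D) = P(D|F1)P(F1) + P(D|F2)P(F2) + P(D|F3)P(F3)
     = \frac{3}{100}
P(F3|D) = P(D|F3)P(F3) / P(D)
= \frac{1}{6}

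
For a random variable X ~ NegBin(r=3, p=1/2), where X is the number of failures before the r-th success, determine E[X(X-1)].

E[X(X-1)] = E[X² - X] = E[X²] - E[X]
E[X] = 3
E[X²] = Var(X) + (E[X])² = 6 + (3)² = 15
E[X(X-1)] = 15 - 3 = 12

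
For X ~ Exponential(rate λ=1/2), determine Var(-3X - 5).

For X ~ Exponential(rate λ=1/2):
Var(X) = 4
Var(-3X - 5) = (-3)² × Var(X) = 9 × 4 = 36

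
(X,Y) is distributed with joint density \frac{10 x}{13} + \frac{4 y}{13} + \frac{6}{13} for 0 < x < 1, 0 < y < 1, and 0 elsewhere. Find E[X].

E[X] = ∫_0^1 ∫_0^1 x × f(x,y) dy dx
= ∫_0^1 ∫_0^1 x × (\frac{10 x}{13} + \frac{4 y}{13} + \frac{6}{13}) dy dx
= \frac{22}{39}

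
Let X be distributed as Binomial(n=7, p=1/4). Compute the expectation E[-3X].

For X ~ Binomial(n=7, p=1/4):
E[X] = \frac{7}{4}
E[-3X] = -3 × E[X] + 0 = - \frac{21}{4}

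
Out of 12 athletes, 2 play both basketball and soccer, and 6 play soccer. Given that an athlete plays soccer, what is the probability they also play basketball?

P(A ∩ B) = 2/12 = 1/6
P(B) = 6/12 = 1/2
P(A|B) = P(A ∩ B) / P(B) = (1/6) / (1/2) = 1/3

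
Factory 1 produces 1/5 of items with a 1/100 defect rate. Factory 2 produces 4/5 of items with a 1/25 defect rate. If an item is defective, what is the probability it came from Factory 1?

Using Bayes' theorem:
P(F1) = 1/5, P(D|F1) = 1/100
P(F2) = 4/5, P(D|F2) = 1/25
P(D) = P(D|F1)P(F1) + P(D|F2)P(F2)
     = \frac{17}{500}
P(F1|D) = P(D|F1)P(F1) / P(D)
= \frac{1}{17}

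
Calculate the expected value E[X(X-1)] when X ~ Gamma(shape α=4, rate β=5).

E[X(X-1)] = E[X² - X] = E[X²] - E[X]
E[X] = \frac{4}{5}
E[X²] = Var(X) + (E[X])² = \frac{4}{25} + (\frac{4}{5})² = \frac{4}{5}
E[X(X-1)] = \frac{4}{5} - \frac{4}{5} = 0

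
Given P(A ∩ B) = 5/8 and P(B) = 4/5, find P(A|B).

P(A|B) = P(A ∩ B) / P(B)
= (5/8) / (4/5)
= 25/32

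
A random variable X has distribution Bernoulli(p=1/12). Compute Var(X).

For X ~ Bernoulli(p=1/12):
Var(X) = \frac{11}{144}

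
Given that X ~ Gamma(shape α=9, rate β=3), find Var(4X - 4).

For X ~ Gamma(shape α=9, rate β=3):
Var(X) = 1
Var(4X - 4) = (4)² × Var(X) = 16 × 1 = 16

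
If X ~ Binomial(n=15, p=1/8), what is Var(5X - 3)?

For X ~ Binomial(n=15, p=1/8):
Var(X) = \frac{105}{64}
Var(5X - 3) = (5)² × Var(X) = 25 × \frac{105}{64} = \frac{2625}{64}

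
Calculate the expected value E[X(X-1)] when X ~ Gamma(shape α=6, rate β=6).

E[X(X-1)] = E[X² - X] = E[X²] - E[X]
E[X] = 1
E[X²] = Var(X) + (E[X])² = \frac{1}{6} + (1)² = \frac{7}{6}
E[X(X-1)] = \frac{7}{6} - 1 = \frac{1}{6}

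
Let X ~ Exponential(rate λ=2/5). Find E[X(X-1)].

E[X(X-1)] = E[X² - X] = E[X²] - E[X]
E[X] = \frac{5}{2}
E[X²] = Var(X) + (E[X])² = \frac{25}{4} + (\frac{5}{2})² = \frac{25}{2}
E[X(X-1)] = \frac{25}{2} - \frac{5}{2} = 10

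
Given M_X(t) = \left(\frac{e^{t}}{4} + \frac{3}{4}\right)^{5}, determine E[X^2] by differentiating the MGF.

To find E[X^2], compute M^(2)(0):
M^(1)(t) = \frac{5 \left(\frac{e^{t}}{4} + \frac{3}{4}\right)^{4} e^{t}}{4}
M^(2)(t) = \frac{5 \left(\frac{e^{t}}{4} + \frac{3}{4}\right)^{4} e^{t}}{4} + \frac{5 \left(\frac{e^{t}}{4} + \frac{3}{4}\right)^{3} e^{2 t}}{4}
M^(2)(0) = \frac{5}{2}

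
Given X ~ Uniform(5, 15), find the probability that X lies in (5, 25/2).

P(5 < X < 25/2) = ∫_{5}^{25/2} f(x) dx
where f(x) = \frac{1}{10}
= \frac{3}{4}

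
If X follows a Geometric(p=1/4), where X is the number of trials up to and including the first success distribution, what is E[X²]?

Using the identity E[X²] = Var(X) + (E[X])²:
E[X] = 4
Var(X) = 12
E[X²] = 12 + (4)²
= 28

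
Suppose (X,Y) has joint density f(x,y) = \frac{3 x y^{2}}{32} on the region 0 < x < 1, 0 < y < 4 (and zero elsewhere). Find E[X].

f_X(x) = ∫_0^4 \frac{3 x y^{2}}{32} dy = 2 x
E[X] = ∫_0^1 x × (2 x) dx = \frac{2}{3}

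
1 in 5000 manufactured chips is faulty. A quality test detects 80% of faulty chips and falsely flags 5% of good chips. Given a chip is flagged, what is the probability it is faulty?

Let D = the rare event, + = positive/flagged.
P(D) = 1/5000
P(+|D) = 80/100 = 4/5
P(+|D') = 5/100 = 1/20
P(+) = P(+|D)P(D) + P(+|D')P(D')
     = \frac{4}{5} × \frac{1}{5000} + \frac{1}{20} × \frac{4999}{5000}
     = \frac{1003}{20000}
P(D|+) = P(+|D)P(D)/P(+) = \frac{16}{5015}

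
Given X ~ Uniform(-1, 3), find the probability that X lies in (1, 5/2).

P(1 < X < 5/2) = ∫_{1}^{5/2} f(x) dx
where f(x) = \frac{1}{4}
= \frac{3}{8}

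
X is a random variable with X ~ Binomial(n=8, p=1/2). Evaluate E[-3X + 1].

For X ~ Binomial(n=8, p=1/2):
E[X] = 4
E[-3X + 1] = -3 × E[X] + 1 = -11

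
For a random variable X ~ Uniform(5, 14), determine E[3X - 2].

For X ~ Uniform(5, 14):
E[X] = \frac{19}{2}
E[3X - 2] = 3 × E[X] - 2 = \frac{53}{2}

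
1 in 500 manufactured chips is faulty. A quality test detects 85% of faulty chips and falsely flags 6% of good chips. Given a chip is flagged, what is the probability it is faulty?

Let D = the rare event, + = positive/flagged.
P(D) = 1/500
P(+|D) = 85/100 = 17/20
P(+|D') = 6/100 = 3/50
P(+) = P(+|D)P(D) + P(+|D')P(D')
     = \frac{17}{20} × \frac{1}{500} + \frac{3}{50} × \frac{499}{500}
     = \frac{3079}{50000}
P(D|+) = P(+|D)P(D)/P(+) = \frac{85}{3079}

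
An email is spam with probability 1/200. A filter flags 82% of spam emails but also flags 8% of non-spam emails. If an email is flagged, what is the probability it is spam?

Let D = the rare event, + = positive/flagged.
P(D) = 1/200
P(+|D) = 82/100 = 41/50
P(+|D') = 8/100 = 2/25
P(+) = P(+|D)P(D) + P(+|D')P(D')
     = \frac{41}{50} × \frac{1}{200} + \frac{2}{25} × \frac{199}{200}
     = \frac{837}{10000}
P(D|+) = P(+|D)P(D)/P(+) = \frac{41}{837}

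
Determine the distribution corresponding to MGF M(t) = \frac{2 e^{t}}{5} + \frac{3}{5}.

The MGF M(t) = \frac{2 e^{t}}{5} + \frac{3}{5} is the standard form for the Bernoulli distribution.
Comparing with the known MGF formula identifies: Bernoulli(p=2/5)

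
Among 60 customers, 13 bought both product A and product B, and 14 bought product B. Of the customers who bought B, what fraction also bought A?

P(A ∩ B) = 13/60
P(B) = 14/60 = 7/30
P(A|B) = P(A ∩ B) / P(B) = (13/60) / (7/30) = 13/14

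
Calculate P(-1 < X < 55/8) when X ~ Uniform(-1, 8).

P(-1 < X < 55/8) = ∫_{-1}^{55/8} f(x) dx
where f(x) = \frac{1}{9}
= \frac{7}{8}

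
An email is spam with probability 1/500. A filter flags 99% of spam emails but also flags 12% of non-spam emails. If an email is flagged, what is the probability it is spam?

Let D = the rare event, + = positive/flagged.
P(D) = 1/500
P(+|D) = 99/100
P(+|D') = 12/100 = 3/25
P(+) = P(+|D)P(D) + P(+|D')P(D')
     = \frac{99}{100} × \frac{1}{500} + \frac{3}{25} × \frac{499}{500}
     = \frac{6087}{50000}
P(D|+) = P(+|D)P(D)/P(+) = \frac{33}{2029}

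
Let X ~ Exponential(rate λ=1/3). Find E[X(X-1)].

E[X(X-1)] = E[X² - X] = E[X²] - E[X]
E[X] = 3
E[X²] = Var(X) + (E[X])² = 9 + (3)² = 18
E[X(X-1)] = 18 - 3 = 15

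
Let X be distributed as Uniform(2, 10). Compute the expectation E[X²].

Using the identity E[X²] = Var(X) + (E[X])²:
E[X] = 6
Var(X) = \frac{16}{3}
E[X²] = \frac{16}{3} + (6)²
= \frac{124}{3}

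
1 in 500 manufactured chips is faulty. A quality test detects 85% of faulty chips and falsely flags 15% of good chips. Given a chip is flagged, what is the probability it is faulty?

Let D = the rare event, + = positive/flagged.
P(D) = 1/500
P(+|D) = 85/100 = 17/20
P(+|D') = 15/100 = 3/20
P(+) = P(+|D)P(D) + P(+|D')P(D')
     = \frac{17}{20} × \frac{1}{500} + \frac{3}{20} × \frac{499}{500}
     = \frac{757}{5000}
P(D|+) = P(+|D)P(D)/P(+) = \frac{17}{1514}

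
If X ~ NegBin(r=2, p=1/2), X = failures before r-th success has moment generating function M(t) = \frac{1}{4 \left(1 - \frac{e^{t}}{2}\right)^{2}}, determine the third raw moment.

To find E[X^3], compute M^(3)(0):
M^(1)(t) = \frac{e^{t}}{4 \left(1 - \frac{e^{t}}{2}\right)^{3}}
M^(2)(t) = \frac{e^{t}}{4 \left(1 - \frac{e^{t}}{2}\right)^{3}} + \frac{3 e^{2 t}}{8 \left(1 - \frac{e^{t}}{2}\right)^{4}}
M^(3)(t) = \frac{e^{t}}{4 \left(1 - \frac{e^{t}}{2}\right)^{3}} + \frac{9 e^{2 t}}{8 \left(1 - \frac{e^{t}}{2}\right)^{4}} + \frac{3 e^{3 t}}{4 \left(1 - \frac{e^{t}}{2}\right)^{5}}
M^(3)(0) = 44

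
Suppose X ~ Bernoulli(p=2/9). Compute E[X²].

Using the identity E[X²] = Var(X) + (E[X])²:
E[X] = \frac{2}{9}
Var(X) = \frac{14}{81}
E[X²] = \frac{14}{81} + (\frac{2}{9})²
= \frac{2}{9}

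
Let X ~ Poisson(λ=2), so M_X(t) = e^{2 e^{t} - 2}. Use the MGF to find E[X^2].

To find E[X^2], compute M^(2)(0):
M^(1)(t) = 2 e^{t} e^{2 e^{t} - 2}
M^(2)(t) = 4 e^{2 t} e^{2 e^{t} - 2} + 2 e^{t} e^{2 e^{t} - 2}
M^(2)(0) = 6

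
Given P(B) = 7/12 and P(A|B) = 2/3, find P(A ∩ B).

By definition, P(A|B) = P(A ∩ B) / P(B)
So P(A ∩ B) = P(A|B) × P(B)
= 2/3 × 7/12
= 7/18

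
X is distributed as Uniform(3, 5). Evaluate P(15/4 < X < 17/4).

P(15/4 < X < 17/4) = ∫_{15/4}^{17/4} f(x) dx
where f(x) = \frac{1}{2}
= \frac{1}{4}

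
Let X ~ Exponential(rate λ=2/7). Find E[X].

For X ~ Exponential(rate λ=2/7), the expected value is:
E[X] = \frac{7}{2}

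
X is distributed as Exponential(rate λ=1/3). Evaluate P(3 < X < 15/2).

P(3 < X < 15/2) = ∫_{3}^{15/2} f(x) dx
where f(x) = \frac{e^{- \frac{x}{3}}}{3}
= - \frac{1}{e^{\frac{5}{2}}} + e^{-1}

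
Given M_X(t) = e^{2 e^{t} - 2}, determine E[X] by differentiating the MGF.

To find E[X], compute M^(1)(0):
M^(1)(t) = 2 e^{t} e^{2 e^{t} - 2}
M^(1)(0) = 2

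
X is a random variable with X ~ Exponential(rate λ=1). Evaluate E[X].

For X ~ Exponential(rate λ=1), the expected value is:
E[X] = 1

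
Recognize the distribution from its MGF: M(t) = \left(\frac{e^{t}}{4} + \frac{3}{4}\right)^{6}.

The MGF M(t) = \left(\frac{e^{t}}{4} + \frac{3}{4}\right)^{6} is the standard form for the Binomial distribution.
Comparing with the known MGF formula identifies: Binomial(n=6, p=1/4)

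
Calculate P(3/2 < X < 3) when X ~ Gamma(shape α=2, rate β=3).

P(3/2 < X < 3) = ∫_{3/2}^{3} f(x) dx
where f(x) = 9 x e^{- 3 x}
= - \frac{10}{e^{9}} + \frac{11}{2 e^{\frac{9}{2}}}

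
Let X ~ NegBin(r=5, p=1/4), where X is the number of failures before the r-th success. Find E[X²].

Using the identity E[X²] = Var(X) + (E[X])²:
E[X] = 15
Var(X) = 60
E[X²] = 60 + (15)²
= 285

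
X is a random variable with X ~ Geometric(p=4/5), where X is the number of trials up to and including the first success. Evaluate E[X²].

Using the identity E[X²] = Var(X) + (E[X])²:
E[X] = \frac{5}{4}
Var(X) = \frac{5}{16}
E[X²] = \frac{5}{16} + (\frac{5}{4})²
= \frac{15}{8}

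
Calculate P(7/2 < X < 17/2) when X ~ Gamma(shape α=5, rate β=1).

P(7/2 < X < 17/2) = ∫_{7/2}^{17/2} f(x) dx
where f(x) = \frac{x^{4} e^{- x}}{24}
= \frac{5 \left(-28069 + 1845 e^{5}\right)}{384 e^{\frac{17}{2}}}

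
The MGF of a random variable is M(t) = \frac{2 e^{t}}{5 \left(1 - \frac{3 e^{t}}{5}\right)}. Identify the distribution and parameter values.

The MGF M(t) = \frac{2 e^{t}}{5 \left(1 - \frac{3 e^{t}}{5}\right)} is the standard form for the Geometric distribution.
Comparing with the known MGF formula identifies: Geometric(p=2/5), X = trial number of first success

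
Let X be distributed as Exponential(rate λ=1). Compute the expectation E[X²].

Using the identity E[X²] = Var(X) + (E[X])²:
E[X] = 1
Var(X) = 1
E[X²] = 1 + (1)²
= 2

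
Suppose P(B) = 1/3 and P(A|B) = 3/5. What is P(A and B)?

By definition, P(A|B) = P(A ∩ B) / P(B)
So P(A ∩ B) = P(A|B) × P(B)
= 3/5 × 1/3
= 1/5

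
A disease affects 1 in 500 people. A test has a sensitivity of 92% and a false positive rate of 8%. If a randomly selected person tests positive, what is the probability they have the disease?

Let D = the rare event, + = positive/flagged.
P(D) = 1/500
P(+|D) = 92/100 = 23/25
P(+|D') = 8/100 = 2/25
P(+) = P(+|D)P(D) + P(+|D')P(D')
     = \frac{23}{25} × \frac{1}{500} + \frac{2}{25} × \frac{499}{500}
     = \frac{1021}{12500}
P(D|+) = P(+|D)P(D)/P(+) = \frac{23}{1021}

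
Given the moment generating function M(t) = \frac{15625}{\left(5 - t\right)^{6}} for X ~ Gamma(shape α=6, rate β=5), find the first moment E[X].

To find E[X], compute M^(1)(0):
M^(1)(t) = \frac{93750}{\left(5 - t\right)^{7}}
M^(1)(0) = \frac{6}{5}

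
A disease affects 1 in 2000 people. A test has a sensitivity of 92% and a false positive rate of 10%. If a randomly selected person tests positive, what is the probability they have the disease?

Let D = the rare event, + = positive/flagged.
P(D) = 1/2000
P(+|D) = 92/100 = 23/25
P(+|D') = 10/100 = 1/10
P(+) = P(+|D)P(D) + P(+|D')P(D')
     = \frac{23}{25} × \frac{1}{2000} + \frac{1}{10} × \frac{1999}{2000}
     = \frac{10041}{100000}
P(D|+) = P(+|D)P(D)/P(+) = \frac{46}{10041}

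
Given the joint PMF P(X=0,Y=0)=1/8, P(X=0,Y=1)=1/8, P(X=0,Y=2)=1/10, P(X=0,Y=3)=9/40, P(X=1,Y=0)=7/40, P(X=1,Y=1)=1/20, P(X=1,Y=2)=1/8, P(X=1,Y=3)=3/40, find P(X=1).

P(X=1) = P(X=1,Y=0) + P(X=1,Y=1) + P(X=1,Y=2) + P(X=1,Y=3)
= 7/40 + 1/20 + 1/8 + 3/40
= 17/40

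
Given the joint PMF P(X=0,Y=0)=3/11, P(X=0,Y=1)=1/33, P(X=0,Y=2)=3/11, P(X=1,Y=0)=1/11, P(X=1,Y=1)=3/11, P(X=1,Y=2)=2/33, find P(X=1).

P(X=1) = P(X=1,Y=0) + P(X=1,Y=1) + P(X=1,Y=2)
= 1/11 + 3/11 + 2/33
= 14/33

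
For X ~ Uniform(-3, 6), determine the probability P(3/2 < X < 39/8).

P(3/2 < X < 39/8) = ∫_{3/2}^{39/8} f(x) dx
where f(x) = \frac{1}{9}
= \frac{3}{8}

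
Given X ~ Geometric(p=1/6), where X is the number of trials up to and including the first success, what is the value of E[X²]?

Using the identity E[X²] = Var(X) + (E[X])²:
E[X] = 6
Var(X) = 30
E[X²] = 30 + (6)²
= 66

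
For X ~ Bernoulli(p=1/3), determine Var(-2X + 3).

For X ~ Bernoulli(p=1/3):
Var(X) = \frac{2}{9}
Var(-2X + 3) = (-2)² × Var(X) = 4 × \frac{2}{9} = \frac{8}{9}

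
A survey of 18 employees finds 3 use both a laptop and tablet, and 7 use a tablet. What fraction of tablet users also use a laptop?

P(A ∩ B) = 3/18 = 1/6
P(B) = 7/18
P(A|B) = P(A ∩ B) / P(B) = (1/6) / (7/18) = 3/7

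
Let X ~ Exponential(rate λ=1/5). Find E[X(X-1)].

E[X(X-1)] = E[X² - X] = E[X²] - E[X]
E[X] = 5
E[X²] = Var(X) + (E[X])² = 25 + (5)² = 50
E[X(X-1)] = 50 - 5 = 45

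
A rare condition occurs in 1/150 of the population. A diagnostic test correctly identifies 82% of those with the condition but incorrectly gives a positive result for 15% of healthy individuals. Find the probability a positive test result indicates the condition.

Let D = the rare event, + = positive/flagged.
P(D) = 1/150
P(+|D) = 82/100 = 41/50
P(+|D') = 15/100 = 3/20
P(+) = P(+|D)P(D) + P(+|D')P(D')
     = \frac{41}{50} × \frac{1}{150} + \frac{3}{20} × \frac{149}{150}
     = \frac{2317}{15000}
P(D|+) = P(+|D)P(D)/P(+) = \frac{82}{2317}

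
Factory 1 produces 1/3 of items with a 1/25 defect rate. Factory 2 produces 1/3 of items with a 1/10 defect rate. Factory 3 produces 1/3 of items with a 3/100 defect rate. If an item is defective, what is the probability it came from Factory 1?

Using Bayes' theorem:
P(F1) = 1/3, P(D|F1) = 1/25
P(F2) = 1/3, P(D|F2) = 1/10
P(F3) = 1/3, P(D|F3) = 3/100
P(D) = P(D|F1)P(F1) + P(D|F2)P(F2) + P(D|F3)P(F3)
     = \frac{17}{300}
P(F1|D) = P(D|F1)P(F1) / P(D)
= \frac{4}{17}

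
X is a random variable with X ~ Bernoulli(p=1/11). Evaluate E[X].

For X ~ Bernoulli(p=1/11), the expected value is:
E[X] = \frac{1}{11}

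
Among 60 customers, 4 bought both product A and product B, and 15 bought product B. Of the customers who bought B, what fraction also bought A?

P(A ∩ B) = 4/60 = 1/15
P(B) = 15/60 = 1/4
P(A|B) = P(A ∩ B) / P(B) = (1/15) / (1/4) = 4/15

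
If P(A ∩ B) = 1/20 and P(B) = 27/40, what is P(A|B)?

P(A|B) = P(A ∩ B) / P(B)
= (1/20) / (27/40)
= 2/27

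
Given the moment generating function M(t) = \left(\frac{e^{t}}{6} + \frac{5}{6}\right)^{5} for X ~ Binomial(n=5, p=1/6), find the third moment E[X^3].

To find E[X^3], compute M^(3)(0):
M^(1)(t) = \frac{5 \left(\frac{e^{t}}{6} + \frac{5}{6}\right)^{4} e^{t}}{6}
M^(2)(t) = \frac{5 \left(\frac{e^{t}}{6} + \frac{5}{6}\right)^{4} e^{t}}{6} + \frac{5 \left(\frac{e^{t}}{6} + \frac{5}{6}\right)^{3} e^{2 t}}{9}
M^(3)(t) = \frac{5 \left(\frac{e^{t}}{6} + \frac{5}{6}\right)^{4} e^{t}}{6} + \frac{5 \left(\frac{e^{t}}{6} + \frac{5}{6}\right)^{3} e^{2 t}}{3} + \frac{5 \left(\frac{e^{t}}{6} + \frac{5}{6}\right)^{2} e^{3 t}}{18}
M^(3)(0) = \frac{25}{9}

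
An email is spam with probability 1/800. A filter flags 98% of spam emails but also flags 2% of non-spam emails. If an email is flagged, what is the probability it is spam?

Let D = the rare event, + = positive/flagged.
P(D) = 1/800
P(+|D) = 98/100 = 49/50
P(+|D') = 2/100 = 1/50
P(+) = P(+|D)P(D) + P(+|D')P(D')
     = \frac{49}{50} × \frac{1}{800} + \frac{1}{50} × \frac{799}{800}
     = \frac{53}{2500}
P(D|+) = P(+|D)P(D)/P(+) = \frac{49}{848}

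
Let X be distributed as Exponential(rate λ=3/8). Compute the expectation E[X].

For X ~ Exponential(rate λ=3/8), the expected value is:
E[X] = \frac{8}{3}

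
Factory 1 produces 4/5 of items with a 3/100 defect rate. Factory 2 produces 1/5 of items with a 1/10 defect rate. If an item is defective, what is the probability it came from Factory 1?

Using Bayes' theorem:
P(F1) = 4/5, P(D|F1) = 3/100
P(F2) = 1/5, P(D|F2) = 1/10
P(D) = P(D|F1)P(F1) + P(D|F2)P(F2)
     = \frac{11}{250}
P(F1|D) = P(D|F1)P(F1) / P(D)
= \frac{6}{11}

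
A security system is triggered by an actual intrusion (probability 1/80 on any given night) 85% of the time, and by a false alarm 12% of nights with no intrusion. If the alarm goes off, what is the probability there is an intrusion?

Let D = the rare event, + = positive/flagged.
P(D) = 1/80
P(+|D) = 85/100 = 17/20
P(+|D') = 12/100 = 3/25
P(+) = P(+|D)P(D) + P(+|D')P(D')
     = \frac{17}{20} × \frac{1}{80} + \frac{3}{25} × \frac{79}{80}
     = \frac{1033}{8000}
P(D|+) = P(+|D)P(D)/P(+) = \frac{85}{1033}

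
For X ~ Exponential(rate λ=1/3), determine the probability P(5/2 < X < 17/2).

P(5/2 < X < 17/2) = ∫_{5/2}^{17/2} f(x) dx
where f(x) = \frac{e^{- \frac{x}{3}}}{3}
= - \frac{1 - e^{2}}{e^{\frac{17}{6}}}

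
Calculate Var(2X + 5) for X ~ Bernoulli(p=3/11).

For X ~ Bernoulli(p=3/11):
Var(X) = \frac{24}{121}
Var(2X + 5) = (2)² × Var(X) = 4 × \frac{24}{121} = \frac{96}{121}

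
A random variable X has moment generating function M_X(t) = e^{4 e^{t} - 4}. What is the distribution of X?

The MGF M(t) = e^{4 e^{t} - 4} is the standard form for the Poisson distribution.
Comparing with the known MGF formula identifies: Poisson(λ=4)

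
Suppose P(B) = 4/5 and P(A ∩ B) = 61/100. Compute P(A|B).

P(A|B) = P(A ∩ B) / P(B)
= (61/100) / (4/5)
= 61/80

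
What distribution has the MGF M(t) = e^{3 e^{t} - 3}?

The MGF M(t) = e^{3 e^{t} - 3} is the standard form for the Poisson distribution.
Comparing with the known MGF formula identifies: Poisson(λ=3)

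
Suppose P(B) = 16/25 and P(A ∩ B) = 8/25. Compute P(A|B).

P(A|B) = P(A ∩ B) / P(B)
= (8/25) / (16/25)
= 1/2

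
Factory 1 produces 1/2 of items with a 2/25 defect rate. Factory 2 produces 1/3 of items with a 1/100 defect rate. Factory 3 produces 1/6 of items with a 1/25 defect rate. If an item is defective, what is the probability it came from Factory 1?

Using Bayes' theorem:
P(F1) = 1/2, P(D|F1) = 2/25
P(F2) = 1/3, P(D|F2) = 1/100
P(F3) = 1/6, P(D|F3) = 1/25
P(D) = P(D|F1)P(F1) + P(D|F2)P(F2) + P(D|F3)P(F3)
     = \frac{1}{20}
P(F1|D) = P(D|F1)P(F1) / P(D)
= \frac{4}{5}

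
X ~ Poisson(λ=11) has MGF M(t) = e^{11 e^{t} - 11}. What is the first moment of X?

To find E[X], compute M^(1)(0):
M^(1)(t) = 11 e^{t} e^{11 e^{t} - 11}
M^(1)(0) = 11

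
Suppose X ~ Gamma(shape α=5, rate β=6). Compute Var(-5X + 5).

For X ~ Gamma(shape α=5, rate β=6):
Var(X) = \frac{5}{36}
Var(-5X + 5) = (-5)² × Var(X) = 25 × \frac{5}{36} = \frac{125}{36}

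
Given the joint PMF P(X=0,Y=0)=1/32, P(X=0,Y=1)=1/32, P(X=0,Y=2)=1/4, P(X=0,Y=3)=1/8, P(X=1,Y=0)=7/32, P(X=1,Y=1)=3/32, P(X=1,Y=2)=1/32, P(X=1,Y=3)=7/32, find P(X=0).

P(X=0) = P(X=0,Y=0) + P(X=0,Y=1) + P(X=0,Y=2) + P(X=0,Y=3)
= 1/32 + 1/32 + 1/4 + 1/8
= 7/16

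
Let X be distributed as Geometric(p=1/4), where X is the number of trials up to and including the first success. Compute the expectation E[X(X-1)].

E[X(X-1)] = E[X² - X] = E[X²] - E[X]
E[X] = 4
E[X²] = Var(X) + (E[X])² = 12 + (4)² = 28
E[X(X-1)] = 28 - 4 = 24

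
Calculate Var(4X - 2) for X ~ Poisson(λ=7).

For X ~ Poisson(λ=7):
Var(X) = 7
Var(4X - 2) = (4)² × Var(X) = 16 × 7 = 112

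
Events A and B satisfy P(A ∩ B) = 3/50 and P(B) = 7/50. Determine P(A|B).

P(A|B) = P(A ∩ B) / P(B)
= (3/50) / (7/50)
= 3/7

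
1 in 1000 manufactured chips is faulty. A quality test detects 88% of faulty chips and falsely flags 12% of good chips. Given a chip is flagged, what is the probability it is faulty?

Let D = the rare event, + = positive/flagged.
P(D) = 1/1000
P(+|D) = 88/100 = 22/25
P(+|D') = 12/100 = 3/25
P(+) = P(+|D)P(D) + P(+|D')P(D')
     = \frac{22}{25} × \frac{1}{1000} + \frac{3}{25} × \frac{999}{1000}
     = \frac{3019}{25000}
P(D|+) = P(+|D)P(D)/P(+) = \frac{22}{3019}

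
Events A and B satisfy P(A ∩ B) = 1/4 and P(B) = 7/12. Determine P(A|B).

P(A|B) = P(A ∩ B) / P(B)
= (1/4) / (7/12)
= 3/7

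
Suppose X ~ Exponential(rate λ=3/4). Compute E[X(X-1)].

E[X(X-1)] = E[X² - X] = E[X²] - E[X]
E[X] = \frac{4}{3}
E[X²] = Var(X) + (E[X])² = \frac{16}{9} + (\frac{4}{3})² = \frac{32}{9}
E[X(X-1)] = \frac{32}{9} - \frac{4}{3} = \frac{20}{9}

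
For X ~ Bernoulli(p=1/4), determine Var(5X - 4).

For X ~ Bernoulli(p=1/4):
Var(X) = \frac{3}{16}
Var(5X - 4) = (5)² × Var(X) = 25 × \frac{3}{16} = \frac{75}{16}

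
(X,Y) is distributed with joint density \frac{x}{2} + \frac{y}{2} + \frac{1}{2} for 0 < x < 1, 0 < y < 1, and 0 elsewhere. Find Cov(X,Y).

E[XY] = ∫∫ xy × f(x,y) dx dy = \frac{7}{24}
E[X] = \frac{13}{24}
E[Y] = \frac{13}{24}
Cov(X,Y) = E[XY] - E[X]E[Y] = - \frac{1}{576}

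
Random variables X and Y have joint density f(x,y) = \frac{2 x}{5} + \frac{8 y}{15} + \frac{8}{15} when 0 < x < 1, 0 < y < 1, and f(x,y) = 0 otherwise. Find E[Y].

E[Y] = ∫_0^1 ∫_0^1 y × f(x,y) dx dy
= \frac{49}{90}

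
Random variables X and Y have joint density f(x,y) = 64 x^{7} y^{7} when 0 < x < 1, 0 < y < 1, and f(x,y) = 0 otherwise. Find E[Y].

E[Y] = ∫_0^1 ∫_0^1 y × f(x,y) dx dy
= \frac{8}{9}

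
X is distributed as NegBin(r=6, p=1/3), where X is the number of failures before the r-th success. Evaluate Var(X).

For X ~ NegBin(r=6, p=1/3), where X is the number of failures before the r-th success:
Var(X) = 36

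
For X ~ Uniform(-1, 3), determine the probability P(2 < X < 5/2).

P(2 < X < 5/2) = ∫_{2}^{5/2} f(x) dx
where f(x) = \frac{1}{4}
= \frac{1}{8}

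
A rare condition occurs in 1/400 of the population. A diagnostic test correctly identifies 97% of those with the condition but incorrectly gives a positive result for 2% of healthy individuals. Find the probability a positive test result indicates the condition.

Let D = the rare event, + = positive/flagged.
P(D) = 1/400
P(+|D) = 97/100
P(+|D') = 2/100 = 1/50
P(+) = P(+|D)P(D) + P(+|D')P(D')
     = \frac{97}{100} × \frac{1}{400} + \frac{1}{50} × \frac{399}{400}
     = \frac{179}{8000}
P(D|+) = P(+|D)P(D)/P(+) = \frac{97}{895}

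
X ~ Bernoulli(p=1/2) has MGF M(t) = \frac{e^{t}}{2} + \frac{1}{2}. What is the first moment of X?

To find E[X], compute M^(1)(0):
M^(1)(t) = \frac{e^{t}}{2}
M^(1)(0) = \frac{1}{2}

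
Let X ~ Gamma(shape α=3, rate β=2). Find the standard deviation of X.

For X ~ Gamma(shape α=3, rate β=2):
Var(X) = \frac{3}{4}
SD(X) = √(Var(X)) = √(\frac{3}{4}) = \frac{\sqrt{3}}{2}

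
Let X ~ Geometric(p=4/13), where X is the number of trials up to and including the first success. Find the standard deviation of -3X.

For X ~ Geometric(p=4/13), where X is the number of trials up to and including the first success:
Var(X) = \frac{117}{16}
SD(X) = √(Var(X)) = √(\frac{117}{16}) = \frac{3 \sqrt{13}}{4}
SD(-3X) = |-3| × SD(X) = 3 × \frac{3 \sqrt{13}}{4} = \frac{9 \sqrt{13}}{4}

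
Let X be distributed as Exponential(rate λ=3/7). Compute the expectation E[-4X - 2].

For X ~ Exponential(rate λ=3/7):
E[X] = \frac{7}{3}
E[-4X - 2] = -4 × E[X] - 2 = - \frac{34}{3}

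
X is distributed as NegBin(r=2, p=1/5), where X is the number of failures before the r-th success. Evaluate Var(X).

For X ~ NegBin(r=2, p=1/5), where X is the number of failures before the r-th success:
Var(X) = 40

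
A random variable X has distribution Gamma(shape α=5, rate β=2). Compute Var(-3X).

For X ~ Gamma(shape α=5, rate β=2):
Var(X) = \frac{5}{4}
Var(-3X) = (-3)² × Var(X) = 9 × \frac{5}{4} = \frac{45}{4}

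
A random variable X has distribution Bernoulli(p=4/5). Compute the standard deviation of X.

For X ~ Bernoulli(p=4/5):
Var(X) = \frac{4}{25}
SD(X) = √(Var(X)) = √(\frac{4}{25}) = \frac{2}{5}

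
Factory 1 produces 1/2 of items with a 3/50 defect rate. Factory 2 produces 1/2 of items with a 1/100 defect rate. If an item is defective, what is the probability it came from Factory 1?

Using Bayes' theorem:
P(F1) = 1/2, P(D|F1) = 3/50
P(F2) = 1/2, P(D|F2) = 1/100
P(D) = P(D|F1)P(F1) + P(D|F2)P(F2)
     = \frac{7}{200}
P(F1|D) = P(D|F1)P(F1) / P(D)
= \frac{6}{7}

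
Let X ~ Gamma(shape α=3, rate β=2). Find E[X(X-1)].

E[X(X-1)] = E[X² - X] = E[X²] - E[X]
E[X] = \frac{3}{2}
E[X²] = Var(X) + (E[X])² = \frac{3}{4} + (\frac{3}{2})² = 3
E[X(X-1)] = 3 - \frac{3}{2} = \frac{3}{2}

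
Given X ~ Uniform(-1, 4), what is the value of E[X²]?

Using the identity E[X²] = Var(X) + (E[X])²:
E[X] = \frac{3}{2}
Var(X) = \frac{25}{12}
E[X²] = \frac{25}{12} + (\frac{3}{2})²
= \frac{13}{3}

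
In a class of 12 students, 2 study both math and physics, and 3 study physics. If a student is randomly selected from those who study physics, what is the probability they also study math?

P(A ∩ B) = 2/12 = 1/6
P(B) = 3/12 = 1/4
P(A|B) = P(A ∩ B) / P(B) = (1/6) / (1/4) = 2/3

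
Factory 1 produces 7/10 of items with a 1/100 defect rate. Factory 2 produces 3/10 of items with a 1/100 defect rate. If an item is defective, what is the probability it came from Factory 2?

Using Bayes' theorem:
P(F1) = 7/10, P(D|F1) = 1/100
P(F2) = 3/10, P(D|F2) = 1/100
P(D) = P(D|F1)P(F1) + P(D|F2)P(F2)
     = \frac{1}{100}
P(F2|D) = P(D|F2)P(F2) / P(D)
= \frac{3}{10}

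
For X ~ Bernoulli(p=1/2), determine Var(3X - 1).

For X ~ Bernoulli(p=1/2):
Var(X) = \frac{1}{4}
Var(3X - 1) = (3)² × Var(X) = 9 × \frac{1}{4} = \frac{9}{4}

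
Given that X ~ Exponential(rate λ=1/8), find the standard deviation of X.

For X ~ Exponential(rate λ=1/8):
Var(X) = 64
SD(X) = √(Var(X)) = √(64) = 8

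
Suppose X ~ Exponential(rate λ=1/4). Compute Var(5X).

For X ~ Exponential(rate λ=1/4):
Var(X) = 16
Var(5X) = (5)² × Var(X) = 25 × 16 = 400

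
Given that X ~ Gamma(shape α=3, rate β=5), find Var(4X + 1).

For X ~ Gamma(shape α=3, rate β=5):
Var(X) = \frac{3}{25}
Var(4X + 1) = (4)² × Var(X) = 16 × \frac{3}{25} = \frac{48}{25}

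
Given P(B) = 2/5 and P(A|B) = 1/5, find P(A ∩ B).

By definition, P(A|B) = P(A ∩ B) / P(B)
So P(A ∩ B) = P(A|B) × P(B)
= 1/5 × 2/5
= 2/25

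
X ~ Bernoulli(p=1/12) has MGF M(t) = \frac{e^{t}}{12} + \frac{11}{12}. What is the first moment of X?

To find E[X], compute M^(1)(0):
M^(1)(t) = \frac{e^{t}}{12}
M^(1)(0) = \frac{1}{12}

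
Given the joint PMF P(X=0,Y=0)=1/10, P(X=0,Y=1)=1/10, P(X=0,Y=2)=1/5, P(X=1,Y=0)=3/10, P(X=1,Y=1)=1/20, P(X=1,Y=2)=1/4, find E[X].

First find marginal of X:
P(X=0) = 2/5
P(X=1) = 3/5
E[X] = 0 × 2/5 + 1 × 3/5 = 3/5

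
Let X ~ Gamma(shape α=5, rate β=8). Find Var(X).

For X ~ Gamma(shape α=5, rate β=8):
Var(X) = \frac{5}{64}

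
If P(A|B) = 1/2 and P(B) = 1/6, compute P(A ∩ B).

By definition, P(A|B) = P(A ∩ B) / P(B)
So P(A ∩ B) = P(A|B) × P(B)
= 1/2 × 1/6
= 1/12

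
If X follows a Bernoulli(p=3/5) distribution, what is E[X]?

For X ~ Bernoulli(p=3/5), the expected value is:
E[X] = \frac{3}{5}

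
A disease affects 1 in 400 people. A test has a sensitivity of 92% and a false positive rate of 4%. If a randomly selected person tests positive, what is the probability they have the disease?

Let D = the rare event, + = positive/flagged.
P(D) = 1/400
P(+|D) = 92/100 = 23/25
P(+|D') = 4/100 = 1/25
P(+) = P(+|D)P(D) + P(+|D')P(D')
     = \frac{23}{25} × \frac{1}{400} + \frac{1}{25} × \frac{399}{400}
     = \frac{211}{5000}
P(D|+) = P(+|D)P(D)/P(+) = \frac{23}{422}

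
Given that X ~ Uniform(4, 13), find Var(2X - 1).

For X ~ Uniform(4, 13):
Var(X) = \frac{27}{4}
Var(2X - 1) = (2)² × Var(X) = 4 × \frac{27}{4} = 27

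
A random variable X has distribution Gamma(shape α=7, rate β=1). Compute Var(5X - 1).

For X ~ Gamma(shape α=7, rate β=1):
Var(X) = 7
Var(5X - 1) = (5)² × Var(X) = 25 × 7 = 175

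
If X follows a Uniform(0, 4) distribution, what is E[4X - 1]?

For X ~ Uniform(0, 4):
E[X] = 2
E[4X - 1] = 4 × E[X] - 1 = 7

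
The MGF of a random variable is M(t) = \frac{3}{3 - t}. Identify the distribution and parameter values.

The MGF M(t) = \frac{3}{3 - t} is the standard form for the Exponential distribution.
Comparing with the known MGF formula identifies: Exponential(rate λ=3)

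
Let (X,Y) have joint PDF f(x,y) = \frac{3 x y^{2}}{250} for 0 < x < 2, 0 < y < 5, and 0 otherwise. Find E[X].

f_X(x) = ∫_0^5 \frac{3 x y^{2}}{250} dy = \frac{x}{2}
E[X] = ∫_0^2 x × (\frac{x}{2}) dx = \frac{4}{3}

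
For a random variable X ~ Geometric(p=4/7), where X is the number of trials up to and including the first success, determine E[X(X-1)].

E[X(X-1)] = E[X² - X] = E[X²] - E[X]
E[X] = \frac{7}{4}
E[X²] = Var(X) + (E[X])² = \frac{21}{16} + (\frac{7}{4})² = \frac{35}{8}
E[X(X-1)] = \frac{35}{8} - \frac{7}{4} = \frac{21}{8}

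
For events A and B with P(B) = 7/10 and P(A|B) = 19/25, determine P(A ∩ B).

By definition, P(A|B) = P(A ∩ B) / P(B)
So P(A ∩ B) = P(A|B) × P(B)
= 19/25 × 7/10
= 133/250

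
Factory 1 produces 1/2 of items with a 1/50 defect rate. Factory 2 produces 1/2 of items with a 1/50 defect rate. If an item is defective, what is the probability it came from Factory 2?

Using Bayes' theorem:
P(F1) = 1/2, P(D|F1) = 1/50
P(F2) = 1/2, P(D|F2) = 1/50
P(D) = P(D|F1)P(F1) + P(D|F2)P(F2)
     = \frac{1}{50}
P(F2|D) = P(D|F2)P(F2) / P(D)
= \frac{1}{2}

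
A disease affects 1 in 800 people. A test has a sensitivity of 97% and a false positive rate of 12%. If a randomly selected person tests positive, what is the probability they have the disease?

Let D = the rare event, + = positive/flagged.
P(D) = 1/800
P(+|D) = 97/100
P(+|D') = 12/100 = 3/25
P(+) = P(+|D)P(D) + P(+|D')P(D')
     = \frac{97}{100} × \frac{1}{800} + \frac{3}{25} × \frac{799}{800}
     = \frac{1937}{16000}
P(D|+) = P(+|D)P(D)/P(+) = \frac{97}{9685}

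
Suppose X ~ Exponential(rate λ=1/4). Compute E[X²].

Using the identity E[X²] = Var(X) + (E[X])²:
E[X] = 4
Var(X) = 16
E[X²] = 16 + (4)²
= 32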